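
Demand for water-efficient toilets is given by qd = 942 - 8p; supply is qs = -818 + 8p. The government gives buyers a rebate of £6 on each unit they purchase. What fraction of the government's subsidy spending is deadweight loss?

Pre-subsidy: 942 - 8p = -818 + 8p gives p* = 110, q* = 62.
With the rebate, buyers effectively pay pb = ps − 6, where ps is the price sellers receive.
Demand in terms of ps becomes qd = 942 − 8(ps − 6) = 990 - 8ps. Setting this equal to supply: 990 - 8ps = -818 + 8ps, so ps = 113.
Buyers pay pb = 113 − 6 = 107; q' = -818 + 8·113 = 86.
ΔCS = ½(62 + 86)(110 − 107) = 222; ΔPS = ½(62 + 86)(113 − 110) = 222.
Government spending = 6 × 86 = 516.
DWL = ½ × 6 × (86 − 62) = 72; fraction = 72 / 516 = 6/43.

DWL / government spending = 6/43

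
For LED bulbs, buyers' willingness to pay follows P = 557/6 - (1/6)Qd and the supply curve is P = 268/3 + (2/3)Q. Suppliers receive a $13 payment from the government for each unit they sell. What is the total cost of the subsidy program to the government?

Pre-subsidy: 557/6 - (1/6)Q = 268/3 + (2/3)Q gives Q* = 4.2 and P* = 1382/15.
With the subsidy, sellers receive Ps = Pb + 13 for each unit, where Pb is the price buyers pay.
On the curves, Pb = 557/6 - (1/6)Q and Ps = 268/3 + (2/3)Q; the wedge Ps − Pb = 13 gives 268/3 + (2/3)Q − (557/6 - (1/6)Q) = 13, so Q' = 19.8.
Then Pb = 557/6 − (1/6)·19.8 = 1343/15 and Ps = 268/3 + (2/3)·19.8 = 1538/15.
Government outlay = subsidy × quantity = 13 × 19.8 = 257.4.

Government cost = $257.4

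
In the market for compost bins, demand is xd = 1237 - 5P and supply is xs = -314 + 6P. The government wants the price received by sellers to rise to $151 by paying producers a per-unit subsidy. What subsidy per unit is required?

At a seller price of 151, quantity supplied is -314 + 6·151 = 592.
Buyers absorb 592 only when they pay Pb with 1237 − 5·Pb = 592, i.e. Pb = 129.
s = Ps − Pb = 151 − 129 = 22.

Required subsidy s = $22 per unit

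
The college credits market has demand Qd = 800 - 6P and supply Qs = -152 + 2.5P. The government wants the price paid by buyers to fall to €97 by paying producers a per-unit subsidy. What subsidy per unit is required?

At a buyer price of 97, quantity demanded is 800 − 6·97 = 218.
Sellers supply 218 only when they receive Ps with -152 + 2.5·Ps = 218, i.e. Ps = 148.
s = Ps − Pb = 148 − 97 = 51.

Required subsidy s = €51 per unit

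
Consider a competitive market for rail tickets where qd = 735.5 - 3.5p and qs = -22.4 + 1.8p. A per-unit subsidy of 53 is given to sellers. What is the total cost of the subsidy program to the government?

Government cost = 15794

Pre-subsidy: 735.5 - 3.5p = -22.4 + 1.8p gives p* = 143, q* = 235.
With the subsidy, sellers receive ps = pb + 53 for each unit, where pb is the price buyers pay.
Supply in terms of pb becomes qs = -22.4 + 1.8(pb + 53) = 73 + 1.8pb. Setting this equal to demand: 735.5 - 3.5pb = 73 + 1.8pb, so pb = 125.
Sellers receive ps = 125 + 53 = 178; q' = 735.5 − 3.5·125 = 298.
Government outlay = subsidy × quantity = 53 × 298 = 15794.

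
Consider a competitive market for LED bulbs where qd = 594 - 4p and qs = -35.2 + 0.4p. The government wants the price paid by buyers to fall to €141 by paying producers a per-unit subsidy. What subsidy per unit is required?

At a buyer price of 141, quantity demanded is 594 − 4·141 = 30.
Sellers supply 30 only when they receive ps with -35.2 + 0.4·ps = 30, i.e. ps = 163.
s = ps − pb = 163 − 141 = 22.

Required subsidy s = €22 per unit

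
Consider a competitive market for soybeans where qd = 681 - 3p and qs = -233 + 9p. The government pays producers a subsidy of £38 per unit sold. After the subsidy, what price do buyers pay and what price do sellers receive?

Pre-subsidy: 681 - 3p = -233 + 9p gives p* = 457/6, q* = 452.5.
With the subsidy, sellers receive ps = pb + 38 for each unit, where pb is the price buyers pay.
Supply in terms of pb becomes qs = -233 + 9(pb + 38) = 109 + 9pb. Setting this equal to demand: 681 - 3pb = 109 + 9pb, so pb = 143/3.
Sellers receive ps = 143/3 + 38 = 257/3; q' = 681 − 3·(143/3) = 538.

Buyers pay 143/3; sellers receive 257/3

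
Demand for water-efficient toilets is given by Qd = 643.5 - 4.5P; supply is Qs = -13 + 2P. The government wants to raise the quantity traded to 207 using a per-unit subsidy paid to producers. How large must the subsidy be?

Required subsidy s = 13 per unit

At Q = 207, invert demand for the buyer price: Pb = (643.5 − 207)/4.5 = 97; invert supply for the seller price: Ps = (207 − (-13))/2 = 110.
The subsidy must fill the gap: s = Ps − Pb = 110 − 97 = 13.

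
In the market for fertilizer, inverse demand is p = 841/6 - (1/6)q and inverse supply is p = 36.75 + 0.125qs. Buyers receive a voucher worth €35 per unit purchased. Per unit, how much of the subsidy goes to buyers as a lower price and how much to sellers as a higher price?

Pre-subsidy: 841/6 - (1/6)q = 36.75 + 0.125q gives q* = 2482/7 and p* = 1135/14.
With the rebate, buyers effectively pay pb = ps − 35, where ps is the price sellers receive.
On the curves, pb = 841/6 - (1/6)q and ps = 36.75 + 0.125q; the wedge ps − pb = 35 gives 36.75 + 0.125q − (841/6 - (1/6)q) = 35, so q' = 3322/7.
Then pb = 841/6 − (1/6)·(3322/7) = 855/14 and ps = 36.75 + 0.125·(3322/7) = 1345/14.
Buyers' price falls by p* − pb = 1135/14 − 855/14 = 20; sellers' price rises by ps − p* = 1345/14 − 1135/14 = 15.

Buyers gain €20 per unit; sellers gain €15 per unit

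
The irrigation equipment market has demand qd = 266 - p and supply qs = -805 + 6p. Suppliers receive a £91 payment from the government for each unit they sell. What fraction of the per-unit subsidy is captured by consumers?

Consumer share = 6/7

Pre-subsidy: 266 - p = -805 + 6p gives p* = 153, q* = 113.
With the subsidy, sellers receive ps = pb + 91 for each unit, where pb is the price buyers pay.
Supply in terms of pb becomes qs = -805 + 6(pb + 91) = -259 + 6pb. Setting this equal to demand: 266 - pb = -259 + 6pb, so pb = 75.
Sellers receive ps = 75 + 91 = 166; q' = 266 − 1·75 = 191.
Buyers' price falls by p* − pb = 153 − 75 = 78; sellers' price rises by ps − p* = 166 − 153 = 13.
So consumers capture 78/91 = 6/7 of each unit of subsidy.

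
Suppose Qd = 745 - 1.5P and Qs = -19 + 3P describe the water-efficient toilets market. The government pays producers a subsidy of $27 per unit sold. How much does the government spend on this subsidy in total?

Government cost = $13968

Pre-subsidy: 745 - 1.5P = -19 + 3P gives P* = 1528/9, Q* = 1471/3.
With the subsidy, sellers receive Ps = Pb + 27 for each unit, where Pb is the price buyers pay.
Supply in terms of Pb becomes Qs = -19 + 3(Pb + 27) = 62 + 3Pb. Setting this equal to demand: 745 - 1.5Pb = 62 + 3Pb, so Pb = 1366/9.
Sellers receive Ps = 1366/9 + 27 = 1609/9; Q' = 745 − 1.5·(1366/9) = 1552/3.
Government outlay = subsidy × quantity = 27 × 1552/3 = 13968.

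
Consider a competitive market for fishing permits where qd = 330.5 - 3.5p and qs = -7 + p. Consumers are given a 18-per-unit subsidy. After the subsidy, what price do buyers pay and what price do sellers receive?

Pre-subsidy: 330.5 - 3.5p = -7 + p gives p* = 75, q* = 68.
With the rebate, buyers effectively pay pb = ps − 18, where ps is the price sellers receive.
Demand in terms of ps becomes qd = 330.5 − 3.5(ps − 18) = 393.5 - 3.5ps. Setting this equal to supply: 393.5 - 3.5ps = -7 + ps, so ps = 89.
Buyers pay pb = 89 − 18 = 71; q' = -7 + 1·89 = 82.

Buyers pay 71; sellers receive 89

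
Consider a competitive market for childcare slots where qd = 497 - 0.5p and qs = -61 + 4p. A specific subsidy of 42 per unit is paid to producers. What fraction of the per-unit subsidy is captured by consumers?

Consumer share = 8/9

Pre-subsidy: 497 - 0.5p = -61 + 4p gives p* = 124, q* = 435.
With the subsidy, sellers receive ps = pb + 42 for each unit, where pb is the price buyers pay.
Supply in terms of pb becomes qs = -61 + 4(pb + 42) = 107 + 4pb. Setting this equal to demand: 497 - 0.5pb = 107 + 4pb, so pb = 260/3.
Sellers receive ps = 260/3 + 42 = 386/3; q' = 497 − 0.5·(260/3) = 1361/3.
Buyers' price falls by p* − pb = 124 − 260/3 = 112/3; sellers' price rises by ps − p* = 386/3 − 124 = 14/3.
So consumers capture (112/3)/42 = 8/9 of each unit of subsidy.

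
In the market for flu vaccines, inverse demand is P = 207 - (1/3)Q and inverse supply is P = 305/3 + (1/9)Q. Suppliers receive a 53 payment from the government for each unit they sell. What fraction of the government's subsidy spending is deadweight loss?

DWL / government spending = 159/950

Pre-subsidy: 207 - (1/3)Q = 305/3 + (1/9)Q gives Q* = 237 and P* = 128.
With the subsidy, sellers receive Ps = Pb + 53 for each unit, where Pb is the price buyers pay.
On the curves, Pb = 207 - (1/3)Q and Ps = 305/3 + (1/9)Q; the wedge Ps − Pb = 53 gives 305/3 + (1/9)Q − (207 - (1/3)Q) = 53, so Q' = 356.25.
Then Pb = 207 − (1/3)·356.25 = 88.25 and Ps = 305/3 + (1/9)·356.25 = 141.25.
ΔCS = ½(237 + 356.25)(128 − 88.25) = 11790.84375; ΔPS = ½(237 + 356.25)(141.25 − 128) = 3930.28125.
Government spending = 53 × 356.25 = 18881.25.
DWL = ½ × 53 × (356.25 − 237) = 3160.125; fraction = 3160.125 / 18881.25 = 159/950.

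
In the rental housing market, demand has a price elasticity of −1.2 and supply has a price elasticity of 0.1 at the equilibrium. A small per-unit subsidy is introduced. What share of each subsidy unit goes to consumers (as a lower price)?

Consumer share = 1/13

For a small subsidy around the equilibrium, the benefit split depends on the relative slopes, which at a point are proportional to the elasticities.
Buyer share = εs/(εs + |εd|) = 0.1/(0.1 + 1.2) = 1/13; seller share = |εd|/(εs + |εd|) = 12/13.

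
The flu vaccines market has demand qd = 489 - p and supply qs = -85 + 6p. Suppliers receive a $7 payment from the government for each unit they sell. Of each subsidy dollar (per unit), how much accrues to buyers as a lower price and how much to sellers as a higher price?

Buyers gain $6 per unit; sellers gain $1 per unit

Pre-subsidy: 489 - p = -85 + 6p gives p* = 82, q* = 407.
With the subsidy, sellers receive ps = pb + 7 for each unit, where pb is the price buyers pay.
Supply in terms of pb becomes qs = -85 + 6(pb + 7) = -43 + 6pb. Setting this equal to demand: 489 - pb = -43 + 6pb, so pb = 76.
Sellers receive ps = 76 + 7 = 83; q' = 489 − 1·76 = 413.
Buyers' price falls by p* − pb = 82 − 76 = 6; sellers' price rises by ps − p* = 83 − 82 = 1.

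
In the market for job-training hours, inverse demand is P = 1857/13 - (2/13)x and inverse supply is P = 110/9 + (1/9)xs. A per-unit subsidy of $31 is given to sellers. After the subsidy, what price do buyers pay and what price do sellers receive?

Pre-subsidy: 1857/13 - (2/13)x = 110/9 + (1/9)x gives x* = 493 and P* = 67.
With the subsidy, sellers receive Ps = Pb + 31 for each unit, where Pb is the price buyers pay.
On the curves, Pb = 1857/13 - (2/13)x and Ps = 110/9 + (1/9)x; the wedge Ps − Pb = 31 gives 110/9 + (1/9)x − (1857/13 - (2/13)x) = 31, so x' = 610.
Then Pb = 1857/13 − (2/13)·610 = 49 and Ps = 110/9 + (1/9)·610 = 80.

Buyers pay $49; sellers receive $80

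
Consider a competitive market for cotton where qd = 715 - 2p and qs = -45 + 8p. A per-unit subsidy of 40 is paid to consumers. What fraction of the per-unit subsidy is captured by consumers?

Consumer share = 0.8

Pre-subsidy: 715 - 2p = -45 + 8p gives p* = 76, q* = 563.
With the rebate, buyers effectively pay pb = ps − 40, where ps is the price sellers receive.
Demand in terms of ps becomes qd = 715 − 2(ps − 40) = 795 - 2ps. Setting this equal to supply: 795 - 2ps = -45 + 8ps, so ps = 84.
Buyers pay pb = 84 − 40 = 44; q' = -45 + 8·84 = 627.
Buyers' price falls by p* − pb = 76 − 44 = 32; sellers' price rises by ps − p* = 84 − 76 = 8.
So consumers capture 32/40 = 0.8 of each unit of subsidy.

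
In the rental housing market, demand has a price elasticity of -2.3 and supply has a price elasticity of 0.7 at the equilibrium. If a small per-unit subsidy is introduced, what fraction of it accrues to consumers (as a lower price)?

For a small subsidy around the equilibrium, the benefit split depends on the relative slopes, which at a point are proportional to the elasticities.
Buyer share = εs/(εs + |εd|) = 0.7/(0.7 + 2.3) = 7/30; seller share = |εd|/(εs + |εd|) = 23/30.

Consumer share = 7/30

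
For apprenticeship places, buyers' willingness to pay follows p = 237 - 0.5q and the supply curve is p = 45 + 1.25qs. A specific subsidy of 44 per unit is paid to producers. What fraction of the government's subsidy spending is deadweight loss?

DWL / government spending = 11/118

Pre-subsidy: 237 - 0.5q = 45 + 1.25q gives q* = 768/7 and p* = 1275/7.
With the subsidy, sellers receive ps = pb + 44 for each unit, where pb is the price buyers pay.
On the curves, pb = 237 - 0.5q and ps = 45 + 1.25q; the wedge ps − pb = 44 gives 45 + 1.25q − (237 - 0.5q) = 44, so q' = 944/7.
Then pb = 237 − 0.5·(944/7) = 1187/7 and ps = 45 + 1.25·(944/7) = 1495/7.
ΔCS = ½(768/7 + 944/7)(1275/7 − 1187/7) = 75328/49; ΔPS = ½(768/7 + 944/7)(1495/7 − 1275/7) = 188320/49.
Government spending = 44 × 944/7 = 41536/7.
DWL = ½ × 44 × (944/7 − 768/7) = 3872/7; fraction = (3872/7) / (41536/7) = 11/118.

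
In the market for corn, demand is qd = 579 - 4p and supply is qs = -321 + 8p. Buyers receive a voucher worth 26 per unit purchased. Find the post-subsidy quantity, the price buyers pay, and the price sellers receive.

q' = 1045/3; buyers pay 173/3; sellers receive 251/3

Pre-subsidy: 579 - 4p = -321 + 8p gives p* = 75, q* = 279.
With the rebate, buyers effectively pay pb = ps − 26, where ps is the price sellers receive.
Demand in terms of ps becomes qd = 579 − 4(ps − 26) = 683 - 4ps. Setting this equal to supply: 683 - 4ps = -321 + 8ps, so ps = 251/3.
Buyers pay pb = 251/3 − 26 = 173/3; q' = -321 + 8·(251/3) = 1045/3.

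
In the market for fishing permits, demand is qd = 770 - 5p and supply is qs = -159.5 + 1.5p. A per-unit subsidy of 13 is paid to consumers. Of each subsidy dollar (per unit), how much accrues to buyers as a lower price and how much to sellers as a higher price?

Buyers gain 3 per unit; sellers gain 10 per unit

Pre-subsidy: 770 - 5p = -159.5 + 1.5p gives p* = 143, q* = 55.
With the rebate, buyers effectively pay pb = ps − 13, where ps is the price sellers receive.
Demand in terms of ps becomes qd = 770 − 5(ps − 13) = 835 - 5ps. Setting this equal to supply: 835 - 5ps = -159.5 + 1.5ps, so ps = 153.
Buyers pay pb = 153 − 13 = 140; q' = -159.5 + 1.5·153 = 70.
Buyers' price falls by p* − pb = 143 − 140 = 3; sellers' price rises by ps − p* = 153 − 143 = 10.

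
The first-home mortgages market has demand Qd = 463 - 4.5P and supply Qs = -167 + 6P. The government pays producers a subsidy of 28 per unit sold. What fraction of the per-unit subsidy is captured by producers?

Producer share = 3/7

Pre-subsidy: 463 - 4.5P = -167 + 6P gives P* = 60, Q* = 193.
With the subsidy, sellers receive Ps = Pb + 28 for each unit, where Pb is the price buyers pay.
Supply in terms of Pb becomes Qs = -167 + 6(Pb + 28) = 1 + 6Pb. Setting this equal to demand: 463 - 4.5Pb = 1 + 6Pb, so Pb = 44.
Sellers receive Ps = 44 + 28 = 72; Q' = 463 − 4.5·44 = 265.
Buyers' price falls by P* − Pb = 60 − 44 = 16; sellers' price rises by Ps − P* = 72 − 60 = 12.
So producers capture 12/28 = 3/7 of each unit of subsidy.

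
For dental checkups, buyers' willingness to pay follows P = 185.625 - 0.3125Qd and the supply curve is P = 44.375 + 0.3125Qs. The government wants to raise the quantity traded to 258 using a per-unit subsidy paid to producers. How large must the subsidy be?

At Q = 258, from the demand curve buyers pay Pb = 185.625 − 0.3125·258 = 105; from the supply curve sellers need Ps = 44.375 + 0.3125·258 = 125.
The subsidy must fill the gap: s = Ps − Pb = 125 − 105 = 20.

Required subsidy s = 20 per unit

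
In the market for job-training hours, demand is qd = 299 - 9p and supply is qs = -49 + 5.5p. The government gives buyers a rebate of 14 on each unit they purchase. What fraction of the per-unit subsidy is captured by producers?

Pre-subsidy: 299 - 9p = -49 + 5.5p gives p* = 24, q* = 83.
With the rebate, buyers effectively pay pb = ps − 14, where ps is the price sellers receive.
Demand in terms of ps becomes qd = 299 − 9(ps − 14) = 425 - 9ps. Setting this equal to supply: 425 - 9ps = -49 + 5.5ps, so ps = 948/29.
Buyers pay pb = 948/29 − 14 = 542/29; q' = -49 + 5.5·(948/29) = 3793/29.
Buyers' price falls by p* − pb = 24 − 542/29 = 154/29; sellers' price rises by ps − p* = 948/29 − 24 = 252/29.
So producers capture (252/29)/14 = 18/29 of each unit of subsidy.

Producer share = 18/29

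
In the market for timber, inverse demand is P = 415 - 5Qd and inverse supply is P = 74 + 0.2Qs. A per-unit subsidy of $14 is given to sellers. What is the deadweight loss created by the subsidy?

Pre-subsidy: 415 - 5Q = 74 + 0.2Q gives Q* = 1705/26 and P* = 2265/26.
With the subsidy, sellers receive Ps = Pb + 14 for each unit, where Pb is the price buyers pay.
On the curves, Pb = 415 - 5Q and Ps = 74 + 0.2Q; the wedge Ps − Pb = 14 gives 74 + 0.2Q − (415 - 5Q) = 14, so Q' = 1775/26.
Then Pb = 415 − 5·(1775/26) = 1915/26 and Ps = 74 + 0.2·(1775/26) = 2279/26.
The subsidy expands output by 1775/26 − 1705/26 = 35/13 past the efficient level; on those units the gap between marginal cost and willingness to pay runs from 0 up to 14.
DWL = ½ × 14 × 35/13 = 245/13.

Deadweight loss = 245/13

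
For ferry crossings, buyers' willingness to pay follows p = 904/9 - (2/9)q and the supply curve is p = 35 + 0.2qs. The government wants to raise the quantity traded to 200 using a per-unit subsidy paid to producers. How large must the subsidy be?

Required subsidy s = 19 per unit

At q = 200, from the demand curve buyers pay pb = 904/9 − (2/9)·200 = 56; from the supply curve sellers need ps = 35 + 0.2·200 = 75.
The subsidy must fill the gap: s = ps − pb = 75 − 56 = 19.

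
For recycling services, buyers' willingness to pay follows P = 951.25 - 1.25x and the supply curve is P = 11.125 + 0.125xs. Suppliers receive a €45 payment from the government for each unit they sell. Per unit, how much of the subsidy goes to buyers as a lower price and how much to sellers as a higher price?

Pre-subsidy: 951.25 - 1.25x = 11.125 + 0.125x gives x* = 7521/11 and P* = 2125/22.
With the subsidy, sellers receive Ps = Pb + 45 for each unit, where Pb is the price buyers pay.
On the curves, Pb = 951.25 - 1.25x and Ps = 11.125 + 0.125x; the wedge Ps − Pb = 45 gives 11.125 + 0.125x − (951.25 - 1.25x) = 45, so x' = 7881/11.
Then Pb = 951.25 − 1.25·(7881/11) = 1225/22 and Ps = 11.125 + 0.125·(7881/11) = 2215/22.
Buyers' price falls by P* − Pb = 2125/22 − 1225/22 = 450/11; sellers' price rises by Ps − P* = 2215/22 − 2125/22 = 45/11.

Buyers gain 450/11 per unit; sellers gain 45/11 per unit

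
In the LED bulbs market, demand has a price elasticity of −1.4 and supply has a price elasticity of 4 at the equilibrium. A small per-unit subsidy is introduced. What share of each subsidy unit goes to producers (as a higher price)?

Producer share = 7/27

For a small subsidy around the equilibrium, the benefit split depends on the relative slopes, which at a point are proportional to the elasticities.
Buyer share = εs/(εs + |εd|) = 4/(4 + 1.4) = 20/27; seller share = |εd|/(εs + |εd|) = 7/27.
So producers capture 7/27 of the subsidy.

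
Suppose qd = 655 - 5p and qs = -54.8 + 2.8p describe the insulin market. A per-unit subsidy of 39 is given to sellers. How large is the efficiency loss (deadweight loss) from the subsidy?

Pre-subsidy: 655 - 5p = -54.8 + 2.8p gives p* = 91, q* = 200.
With the subsidy, sellers receive ps = pb + 39 for each unit, where pb is the price buyers pay.
Supply in terms of pb becomes qs = -54.8 + 2.8(pb + 39) = 54.4 + 2.8pb. Setting this equal to demand: 655 - 5pb = 54.4 + 2.8pb, so pb = 77.
Sellers receive ps = 77 + 39 = 116; q' = 655 − 5·77 = 270.
The subsidy expands output by 270 − 200 = 70 past the efficient level; on those units the gap between marginal cost and willingness to pay runs from 0 up to 39.
DWL = ½ × 39 × 70 = 1365.

Deadweight loss = 1365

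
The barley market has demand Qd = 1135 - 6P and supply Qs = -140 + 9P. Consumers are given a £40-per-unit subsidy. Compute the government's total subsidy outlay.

Government cost = £30760

Pre-subsidy: 1135 - 6P = -140 + 9P gives P* = 85, Q* = 625.
With the rebate, buyers effectively pay Pb = Ps − 40, where Ps is the price sellers receive.
Demand in terms of Ps becomes Qd = 1135 − 6(Ps − 40) = 1375 - 6Ps. Setting this equal to supply: 1375 - 6Ps = -140 + 9Ps, so Ps = 101.
Buyers pay Pb = 101 − 40 = 61; Q' = -140 + 9·101 = 769.
Government outlay = subsidy × quantity = 40 × 769 = 30760.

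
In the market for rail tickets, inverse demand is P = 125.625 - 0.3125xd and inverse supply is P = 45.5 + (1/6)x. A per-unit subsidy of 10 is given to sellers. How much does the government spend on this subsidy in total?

Government cost = 43260/23

Pre-subsidy: 125.625 - 0.3125x = 45.5 + (1/6)x gives x* = 3846/23 and P* = 3375/46.
With the subsidy, sellers receive Ps = Pb + 10 for each unit, where Pb is the price buyers pay.
On the curves, Pb = 125.625 - 0.3125x and Ps = 45.5 + (1/6)x; the wedge Ps − Pb = 10 gives 45.5 + (1/6)x − (125.625 - 0.3125x) = 10, so x' = 4326/23.
Then Pb = 125.625 − 0.3125·(4326/23) = 3075/46 and Ps = 45.5 + (1/6)·(4326/23) = 3535/46.
Government outlay = subsidy × quantity = 10 × 4326/23 = 43260/23.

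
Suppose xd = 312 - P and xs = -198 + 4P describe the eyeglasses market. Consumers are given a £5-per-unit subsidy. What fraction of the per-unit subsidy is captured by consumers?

Pre-subsidy: 312 - P = -198 + 4P gives P* = 102, x* = 210.
With the rebate, buyers effectively pay Pb = Ps − 5, where Ps is the price sellers receive.
Demand in terms of Ps becomes xd = 312 − 1(Ps − 5) = 317 - Ps. Setting this equal to supply: 317 - Ps = -198 + 4Ps, so Ps = 103.
Buyers pay Pb = 103 − 5 = 98; x' = -198 + 4·103 = 214.
Buyers' price falls by P* − Pb = 102 − 98 = 4; sellers' price rises by Ps − P* = 103 − 102 = 1.
So consumers capture 4/5 = 0.8 of each unit of subsidy.

Consumer share = 0.8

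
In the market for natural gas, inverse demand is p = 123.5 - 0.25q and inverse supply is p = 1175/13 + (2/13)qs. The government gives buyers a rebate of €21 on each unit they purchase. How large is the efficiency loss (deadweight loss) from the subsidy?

Deadweight loss = €546

Pre-subsidy: 123.5 - 0.25q = 1175/13 + (2/13)q gives q* = 82 and p* = 103.
With the rebate, buyers effectively pay pb = ps − 21, where ps is the price sellers receive.
On the curves, pb = 123.5 - 0.25q and ps = 1175/13 + (2/13)q; the wedge ps − pb = 21 gives 1175/13 + (2/13)q − (123.5 - 0.25q) = 21, so q' = 134.
Then pb = 123.5 − 0.25·134 = 90 and ps = 1175/13 + (2/13)·134 = 111.
The subsidy expands output by 134 − 82 = 52 past the efficient level; on those units the gap between marginal cost and willingness to pay runs from 0 up to 21.
DWL = ½ × 21 × 52 = 546.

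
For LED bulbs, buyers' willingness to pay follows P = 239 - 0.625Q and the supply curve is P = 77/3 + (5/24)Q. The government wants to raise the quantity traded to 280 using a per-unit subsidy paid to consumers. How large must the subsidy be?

At Q = 280, from the demand curve buyers pay Pb = 239 − 0.625·280 = 64; from the supply curve sellers need Ps = 77/3 + (5/24)·280 = 84.
The subsidy must fill the gap: s = Ps − Pb = 84 − 64 = 20.

Required subsidy s = 20 per unit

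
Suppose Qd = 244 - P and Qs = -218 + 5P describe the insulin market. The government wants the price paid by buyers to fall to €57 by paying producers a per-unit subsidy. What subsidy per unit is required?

Required subsidy s = €24 per unit

At a buyer price of 57, quantity demanded is 244 − 1·57 = 187.
Sellers supply 187 only when they receive Ps with -218 + 5·Ps = 187, i.e. Ps = 81.
s = Ps − Pb = 81 − 57 = 24.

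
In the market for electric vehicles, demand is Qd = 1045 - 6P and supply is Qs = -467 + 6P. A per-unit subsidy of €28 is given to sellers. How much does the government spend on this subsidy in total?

Government cost = €10444

Pre-subsidy: 1045 - 6P = -467 + 6P gives P* = 126, Q* = 289.
With the subsidy, sellers receive Ps = Pb + 28 for each unit, where Pb is the price buyers pay.
Supply in terms of Pb becomes Qs = -467 + 6(Pb + 28) = -299 + 6Pb. Setting this equal to demand: 1045 - 6Pb = -299 + 6Pb, so Pb = 112.
Sellers receive Ps = 112 + 28 = 140; Q' = 1045 − 6·112 = 373.
Government outlay = subsidy × quantity = 28 × 373 = 10444.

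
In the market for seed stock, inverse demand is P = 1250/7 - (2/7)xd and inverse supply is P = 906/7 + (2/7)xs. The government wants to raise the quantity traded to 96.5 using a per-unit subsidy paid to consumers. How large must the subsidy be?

At x = 96.5, from the demand curve buyers pay Pb = 1250/7 − (2/7)·96.5 = 151; from the supply curve sellers need Ps = 906/7 + (2/7)·96.5 = 157.
The subsidy must fill the gap: s = Ps − Pb = 157 − 151 = 6.

Required subsidy s = 6 per unit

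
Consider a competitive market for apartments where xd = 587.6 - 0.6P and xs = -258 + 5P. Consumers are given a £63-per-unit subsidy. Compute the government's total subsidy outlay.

Government cost = £33437.25

Pre-subsidy: 587.6 - 0.6P = -258 + 5P gives P* = 151, x* = 497.
With the rebate, buyers effectively pay Pb = Ps − 63, where Ps is the price sellers receive.
Demand in terms of Ps becomes xd = 587.6 − 0.6(Ps − 63) = 625.4 - 0.6Ps. Setting this equal to supply: 625.4 - 0.6Ps = -258 + 5Ps, so Ps = 157.75.
Buyers pay Pb = 157.75 − 63 = 94.75; x' = -258 + 5·157.75 = 530.75.
Government outlay = subsidy × quantity = 63 × 530.75 = 33437.25.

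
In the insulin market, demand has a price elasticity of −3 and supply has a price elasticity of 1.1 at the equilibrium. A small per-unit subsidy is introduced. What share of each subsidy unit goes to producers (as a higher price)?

For a small subsidy around the equilibrium, the benefit split depends on the relative slopes, which at a point are proportional to the elasticities.
Buyer share = εs/(εs + |εd|) = 1.1/(1.1 + 3) = 11/41; seller share = |εd|/(εs + |εd|) = 30/41.
So producers capture 30/41 of the subsidy.

Producer share = 30/41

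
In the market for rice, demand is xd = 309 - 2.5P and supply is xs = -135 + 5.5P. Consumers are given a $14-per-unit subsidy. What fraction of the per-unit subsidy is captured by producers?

Producer share = 0.3125

Pre-subsidy: 309 - 2.5P = -135 + 5.5P gives P* = 55.5, x* = 170.25.
With the rebate, buyers effectively pay Pb = Ps − 14, where Ps is the price sellers receive.
Demand in terms of Ps becomes xd = 309 − 2.5(Ps − 14) = 344 - 2.5Ps. Setting this equal to supply: 344 - 2.5Ps = -135 + 5.5Ps, so Ps = 59.875.
Buyers pay Pb = 59.875 − 14 = 45.875; x' = -135 + 5.5·59.875 = 194.3125.
Buyers' price falls by P* − Pb = 55.5 − 45.875 = 9.625; sellers' price rises by Ps − P* = 59.875 − 55.5 = 4.375.
So producers capture 4.375/14 = 0.3125 of each unit of subsidy.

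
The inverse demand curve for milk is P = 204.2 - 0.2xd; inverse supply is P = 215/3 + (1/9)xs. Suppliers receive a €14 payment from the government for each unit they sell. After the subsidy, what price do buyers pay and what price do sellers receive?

Buyers pay €110; sellers receive €124

Pre-subsidy: 204.2 - 0.2x = 215/3 + (1/9)x gives x* = 426 and P* = 119.
With the subsidy, sellers receive Ps = Pb + 14 for each unit, where Pb is the price buyers pay.
On the curves, Pb = 204.2 - 0.2x and Ps = 215/3 + (1/9)x; the wedge Ps − Pb = 14 gives 215/3 + (1/9)x − (204.2 - 0.2x) = 14, so x' = 471.
Then Pb = 204.2 − 0.2·471 = 110 and Ps = 215/3 + (1/9)·471 = 124.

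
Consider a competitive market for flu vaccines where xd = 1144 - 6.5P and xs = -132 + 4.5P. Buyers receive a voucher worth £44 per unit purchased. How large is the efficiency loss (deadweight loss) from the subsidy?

Pre-subsidy: 1144 - 6.5P = -132 + 4.5P gives P* = 116, x* = 390.
With the rebate, buyers effectively pay Pb = Ps − 44, where Ps is the price sellers receive.
Demand in terms of Ps becomes xd = 1144 − 6.5(Ps − 44) = 1430 - 6.5Ps. Setting this equal to supply: 1430 - 6.5Ps = -132 + 4.5Ps, so Ps = 142.
Buyers pay Pb = 142 − 44 = 98; x' = -132 + 4.5·142 = 507.
The subsidy expands output by 507 − 390 = 117 past the efficient level; on those units the gap between marginal cost and willingness to pay runs from 0 up to 44.
DWL = ½ × 44 × 117 = 2574.

Deadweight loss = £2574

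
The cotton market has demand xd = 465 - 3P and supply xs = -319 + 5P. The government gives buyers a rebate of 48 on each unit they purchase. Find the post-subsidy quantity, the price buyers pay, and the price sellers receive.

Pre-subsidy: 465 - 3P = -319 + 5P gives P* = 98, x* = 171.
With the rebate, buyers effectively pay Pb = Ps − 48, where Ps is the price sellers receive.
Demand in terms of Ps becomes xd = 465 − 3(Ps − 48) = 609 - 3Ps. Setting this equal to supply: 609 - 3Ps = -319 + 5Ps, so Ps = 116.
Buyers pay Pb = 116 − 48 = 68; x' = -319 + 5·116 = 261.

x' = 261; buyers pay 68; sellers receive 116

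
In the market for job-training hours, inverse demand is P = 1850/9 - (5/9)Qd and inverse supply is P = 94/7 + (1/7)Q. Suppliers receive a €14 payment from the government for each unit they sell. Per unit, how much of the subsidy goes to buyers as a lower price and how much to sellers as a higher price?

Buyers gain 245/22 per unit; sellers gain 63/22 per unit

Pre-subsidy: 1850/9 - (5/9)Q = 94/7 + (1/7)Q gives Q* = 3026/11 and P* = 580/11.
With the subsidy, sellers receive Ps = Pb + 14 for each unit, where Pb is the price buyers pay.
On the curves, Pb = 1850/9 - (5/9)Q and Ps = 94/7 + (1/7)Q; the wedge Ps − Pb = 14 gives 94/7 + (1/7)Q − (1850/9 - (5/9)Q) = 14, so Q' = 6493/22.
Then Pb = 1850/9 − (5/9)·(6493/22) = 915/22 and Ps = 94/7 + (1/7)·(6493/22) = 1223/22.
Buyers' price falls by P* − Pb = 580/11 − 915/22 = 245/22; sellers' price rises by Ps − P* = 1223/22 − 580/11 = 63/22.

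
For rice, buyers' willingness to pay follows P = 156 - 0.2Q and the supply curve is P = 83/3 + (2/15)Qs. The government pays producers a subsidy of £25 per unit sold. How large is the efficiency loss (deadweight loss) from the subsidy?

Deadweight loss = £937.5

Pre-subsidy: 156 - 0.2Q = 83/3 + (2/15)Q gives Q* = 385 and P* = 79.
With the subsidy, sellers receive Ps = Pb + 25 for each unit, where Pb is the price buyers pay.
On the curves, Pb = 156 - 0.2Q and Ps = 83/3 + (2/15)Q; the wedge Ps − Pb = 25 gives 83/3 + (2/15)Q − (156 - 0.2Q) = 25, so Q' = 460.
Then Pb = 156 − 0.2·460 = 64 and Ps = 83/3 + (2/15)·460 = 89.
The subsidy expands output by 460 − 385 = 75 past the efficient level; on those units the gap between marginal cost and willingness to pay runs from 0 up to 25.
DWL = ½ × 25 × 75 = 937.5.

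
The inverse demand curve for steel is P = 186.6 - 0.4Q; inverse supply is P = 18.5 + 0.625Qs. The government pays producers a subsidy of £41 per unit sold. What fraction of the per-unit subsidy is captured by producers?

Pre-subsidy: 186.6 - 0.4Q = 18.5 + 0.625Q gives Q* = 164 and P* = 121.
With the subsidy, sellers receive Ps = Pb + 41 for each unit, where Pb is the price buyers pay.
On the curves, Pb = 186.6 - 0.4Q and Ps = 18.5 + 0.625Q; the wedge Ps − Pb = 41 gives 18.5 + 0.625Q − (186.6 - 0.4Q) = 41, so Q' = 204.
Then Pb = 186.6 − 0.4·204 = 105 and Ps = 18.5 + 0.625·204 = 146.
Buyers' price falls by P* − Pb = 121 − 105 = 16; sellers' price rises by Ps − P* = 146 − 121 = 25.
So producers capture 25/41 = 25/41 of each unit of subsidy.

Producer share = 25/41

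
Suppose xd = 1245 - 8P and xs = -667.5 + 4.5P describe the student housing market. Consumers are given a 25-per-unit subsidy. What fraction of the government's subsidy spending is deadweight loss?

DWL / government spending = 12/31

Pre-subsidy: 1245 - 8P = -667.5 + 4.5P gives P* = 153, x* = 21.
With the rebate, buyers effectively pay Pb = Ps − 25, where Ps is the price sellers receive.
Demand in terms of Ps becomes xd = 1245 − 8(Ps − 25) = 1445 - 8Ps. Setting this equal to supply: 1445 - 8Ps = -667.5 + 4.5Ps, so Ps = 169.
Buyers pay Pb = 169 − 25 = 144; x' = -667.5 + 4.5·169 = 93.
ΔCS = ½(21 + 93)(153 − 144) = 513; ΔPS = ½(21 + 93)(169 − 153) = 912.
Government spending = 25 × 93 = 2325.
DWL = ½ × 25 × (93 − 21) = 900; fraction = 900 / 2325 = 12/31.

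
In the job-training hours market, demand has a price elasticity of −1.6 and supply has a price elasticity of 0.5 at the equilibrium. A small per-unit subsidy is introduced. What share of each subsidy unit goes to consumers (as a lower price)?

Consumer share = 5/21

For a small subsidy around the equilibrium, the benefit split depends on the relative slopes, which at a point are proportional to the elasticities.
Buyer share = εs/(εs + |εd|) = 0.5/(0.5 + 1.6) = 5/21; seller share = |εd|/(εs + |εd|) = 16/21.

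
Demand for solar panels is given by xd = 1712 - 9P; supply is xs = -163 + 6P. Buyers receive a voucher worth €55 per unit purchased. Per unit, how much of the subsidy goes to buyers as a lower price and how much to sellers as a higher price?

Pre-subsidy: 1712 - 9P = -163 + 6P gives P* = 125, x* = 587.
With the rebate, buyers effectively pay Pb = Ps − 55, where Ps is the price sellers receive.
Demand in terms of Ps becomes xd = 1712 − 9(Ps − 55) = 2207 - 9Ps. Setting this equal to supply: 2207 - 9Ps = -163 + 6Ps, so Ps = 158.
Buyers pay Pb = 158 − 55 = 103; x' = -163 + 6·158 = 785.
Buyers' price falls by P* − Pb = 125 − 103 = 22; sellers' price rises by Ps − P* = 158 − 125 = 33.

Buyers gain €22 per unit; sellers gain €33 per unit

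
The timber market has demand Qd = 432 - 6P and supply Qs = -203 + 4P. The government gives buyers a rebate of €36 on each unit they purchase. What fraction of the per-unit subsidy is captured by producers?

Producer share = 0.6

Pre-subsidy: 432 - 6P = -203 + 4P gives P* = 63.5, Q* = 51.
With the rebate, buyers effectively pay Pb = Ps − 36, where Ps is the price sellers receive.
Demand in terms of Ps becomes Qd = 432 − 6(Ps − 36) = 648 - 6Ps. Setting this equal to supply: 648 - 6Ps = -203 + 4Ps, so Ps = 85.1.
Buyers pay Pb = 85.1 − 36 = 49.1; Q' = -203 + 4·85.1 = 137.4.
Buyers' price falls by P* − Pb = 63.5 − 49.1 = 14.4; sellers' price rises by Ps − P* = 85.1 − 63.5 = 21.6.
So producers capture 21.6/36 = 0.6 of each unit of subsidy.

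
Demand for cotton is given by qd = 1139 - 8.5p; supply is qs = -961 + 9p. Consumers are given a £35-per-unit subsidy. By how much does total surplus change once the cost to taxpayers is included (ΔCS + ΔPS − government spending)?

Pre-subsidy: 1139 - 8.5p = -961 + 9p gives p* = 120, q* = 119.
With the rebate, buyers effectively pay pb = ps − 35, where ps is the price sellers receive.
Demand in terms of ps becomes qd = 1139 − 8.5(ps − 35) = 1436.5 - 8.5ps. Setting this equal to supply: 1436.5 - 8.5ps = -961 + 9ps, so ps = 137.
Buyers pay pb = 137 − 35 = 102; q' = -961 + 9·137 = 272.
ΔCS = ½(119 + 272)(120 − 102) = 3519; ΔPS = ½(119 + 272)(137 − 120) = 3323.5.
Government spending = 35 × 272 = 9520.
Net change = 3519 + 3323.5 − 9520 = -2677.5. The loss equals the DWL triangle ½·35·153.

Net change in total surplus = -£2677.5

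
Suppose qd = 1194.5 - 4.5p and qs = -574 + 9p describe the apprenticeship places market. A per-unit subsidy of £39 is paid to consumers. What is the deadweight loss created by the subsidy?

Deadweight loss = £2281.5

Pre-subsidy: 1194.5 - 4.5p = -574 + 9p gives p* = 131, q* = 605.
With the rebate, buyers effectively pay pb = ps − 39, where ps is the price sellers receive.
Demand in terms of ps becomes qd = 1194.5 − 4.5(ps − 39) = 1370 - 4.5ps. Setting this equal to supply: 1370 - 4.5ps = -574 + 9ps, so ps = 144.
Buyers pay pb = 144 − 39 = 105; q' = -574 + 9·144 = 722.
The subsidy expands output by 722 − 605 = 117 past the efficient level; on those units the gap between marginal cost and willingness to pay runs from 0 up to 39.
DWL = ½ × 39 × 117 = 2281.5.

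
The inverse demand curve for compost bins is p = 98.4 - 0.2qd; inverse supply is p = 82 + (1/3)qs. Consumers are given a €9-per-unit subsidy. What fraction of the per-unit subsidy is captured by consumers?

Pre-subsidy: 98.4 - 0.2q = 82 + (1/3)q gives q* = 30.75 and p* = 92.25.
With the rebate, buyers effectively pay pb = ps − 9, where ps is the price sellers receive.
On the curves, pb = 98.4 - 0.2q and ps = 82 + (1/3)q; the wedge ps − pb = 9 gives 82 + (1/3)q − (98.4 - 0.2q) = 9, so q' = 47.625.
Then pb = 98.4 − 0.2·47.625 = 88.875 and ps = 82 + (1/3)·47.625 = 97.875.
Buyers' price falls by p* − pb = 92.25 − 88.875 = 3.375; sellers' price rises by ps − p* = 97.875 − 92.25 = 5.625.
So consumers capture 3.375/9 = 0.375 of each unit of subsidy.

Consumer share = 0.375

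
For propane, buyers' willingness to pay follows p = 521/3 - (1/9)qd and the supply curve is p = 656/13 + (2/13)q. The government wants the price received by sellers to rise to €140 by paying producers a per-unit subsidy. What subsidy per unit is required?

At a seller price of 140, quantity supplied is -328 + 6.5·140 = 582.
Buyers absorb 582 only when they pay pb = 521/3 − (1/9)·582 = 109.
s = ps − pb = 140 − 109 = 31.

Required subsidy s = €31 per unit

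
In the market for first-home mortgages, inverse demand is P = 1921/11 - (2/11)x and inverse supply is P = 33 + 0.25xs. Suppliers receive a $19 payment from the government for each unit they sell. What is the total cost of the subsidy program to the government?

Government cost = $7068

Pre-subsidy: 1921/11 - (2/11)x = 33 + 0.25x gives x* = 328 and P* = 115.
With the subsidy, sellers receive Ps = Pb + 19 for each unit, where Pb is the price buyers pay.
On the curves, Pb = 1921/11 - (2/11)x and Ps = 33 + 0.25x; the wedge Ps − Pb = 19 gives 33 + 0.25x − (1921/11 - (2/11)x) = 19, so x' = 372.
Then Pb = 1921/11 − (2/11)·372 = 107 and Ps = 33 + 0.25·372 = 126.
Government outlay = subsidy × quantity = 19 × 372 = 7068.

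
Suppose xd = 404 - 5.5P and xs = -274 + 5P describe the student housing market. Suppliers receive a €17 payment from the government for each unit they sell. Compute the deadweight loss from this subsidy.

Deadweight loss = 15895/42

Pre-subsidy: 404 - 5.5P = -274 + 5P gives P* = 452/7, x* = 342/7.
With the subsidy, sellers receive Ps = Pb + 17 for each unit, where Pb is the price buyers pay.
Supply in terms of Pb becomes xs = -274 + 5(Pb + 17) = -189 + 5Pb. Setting this equal to demand: 404 - 5.5Pb = -189 + 5Pb, so Pb = 1186/21.
Sellers receive Ps = 1186/21 + 17 = 1543/21; x' = 404 − 5.5·(1186/21) = 1961/21.
The subsidy expands output by 1961/21 − 342/7 = 935/21 past the efficient level; on those units the gap between marginal cost and willingness to pay runs from 0 up to 17.
DWL = ½ × 17 × 935/21 = 15895/42.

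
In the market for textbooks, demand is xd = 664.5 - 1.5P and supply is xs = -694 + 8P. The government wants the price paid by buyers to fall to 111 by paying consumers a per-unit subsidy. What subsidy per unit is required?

At a buyer price of 111, quantity demanded is 664.5 − 1.5·111 = 498.
Sellers supply 498 only when they receive Ps with -694 + 8·Ps = 498, i.e. Ps = 149.
s = Ps − Pb = 149 − 111 = 38.

Required subsidy s = 38 per unit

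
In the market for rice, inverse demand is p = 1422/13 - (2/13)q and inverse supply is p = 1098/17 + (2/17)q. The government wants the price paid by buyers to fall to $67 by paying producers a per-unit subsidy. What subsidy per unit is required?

At a buyer price of 67, quantity demanded is 711 − 6.5·67 = 275.5.
Sellers supply 275.5 only when they receive ps = 1098/17 + (2/17)·275.5 = 97.
s = ps − pb = 97 − 67 = 30.

Required subsidy s = $30 per unit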